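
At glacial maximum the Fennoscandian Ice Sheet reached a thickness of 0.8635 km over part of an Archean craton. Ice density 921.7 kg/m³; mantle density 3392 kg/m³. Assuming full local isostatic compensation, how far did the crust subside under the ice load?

0.235 km

Isostatic balance requires: the ice load ρ_ice t is balanced by mantle displaced below, ρ_m s.
s = t ρ_ice / ρ_m = 0.8635 km × 921.7/3392 = 0.235 km.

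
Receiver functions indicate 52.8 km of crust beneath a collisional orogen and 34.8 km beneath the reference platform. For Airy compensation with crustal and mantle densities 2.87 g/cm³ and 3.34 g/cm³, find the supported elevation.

2.53 km

Excess crust Δ = 52.8 km − 34.8 km = 18 km, split between elevation h and root r with h + r = Δ.
Airy balance ρ_c h = (ρ_m − ρ_c) r gives r = h ρ_c/(ρ_m − ρ_c), so h (1 + ρ_c/(ρ_m − ρ_c)) = Δ, i.e. h = Δ (ρ_m − ρ_c)/ρ_m.
h = 18 km × 0.47/3.34 = 2.53 km.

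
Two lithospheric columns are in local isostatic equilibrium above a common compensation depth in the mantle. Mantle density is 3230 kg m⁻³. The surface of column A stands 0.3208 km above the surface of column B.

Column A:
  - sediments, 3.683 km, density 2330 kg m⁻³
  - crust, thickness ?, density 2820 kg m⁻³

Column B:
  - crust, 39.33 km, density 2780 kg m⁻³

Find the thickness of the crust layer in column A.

37.6 km

Take the compensation level at the base of the deeper column (depth z_c below the surface of column A) and equate Σ ρ_i t_i down to z_c; mantle fills any gap and the z_c terms cancel.
Column A: 3.683×2330 + x×2820 + (z_c − 3.683 − x)×3230
Column B: 0.3208×0 + 39.33×2780 + (z_c − 0.3208 − 39.33)×3230
The z_c×3230 term appears on both sides and cancels. Collect the known terms of each column as K = Σ(ρt)_known − 3230 × (depth of known layers): K_A = 8581.39 − 3230×3.683 = −3314.7; K_B = 109337.4 − 3230×(0.3208 + 39.33) = −18734.684.
Balance: K_A − x×(3230 − 2820) = K_B, so x = (K_A − K_B)/(3230 − 2820) = 15420/410 = 37.6 km.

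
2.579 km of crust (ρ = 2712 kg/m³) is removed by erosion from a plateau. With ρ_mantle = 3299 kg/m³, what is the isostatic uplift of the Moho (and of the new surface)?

Unloading: uplift u = e ρ_c/ρ_m = 2.579 km × 2712/3299 = 2.12 km.

2.12 km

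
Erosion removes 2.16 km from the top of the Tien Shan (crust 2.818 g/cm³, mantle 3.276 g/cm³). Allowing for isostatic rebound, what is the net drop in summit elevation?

Rebound u = e ρ_c/ρ_m = 2.16 km × 2.818/3.276 = 1.858 km.
Net surface drop = e − u = 2.16 km − 1.858 km = e (ρ_m − ρ_c)/ρ_m = 0.302 km.

0.302 km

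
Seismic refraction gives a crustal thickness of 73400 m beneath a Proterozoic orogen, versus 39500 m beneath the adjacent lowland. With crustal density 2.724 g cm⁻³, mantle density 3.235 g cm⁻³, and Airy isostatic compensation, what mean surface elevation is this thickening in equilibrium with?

5350 m

Excess crust Δ = 73400 m − 39500 m = 33900 m, split between elevation h and root r with h + r = Δ.
Airy balance ρ_c h = (ρ_m − ρ_c) r gives r = h ρ_c/(ρ_m − ρ_c), so h (1 + ρ_c/(ρ_m − ρ_c)) = Δ, i.e. h = Δ (ρ_m − ρ_c)/ρ_m.
h = 33900 m × 0.511/3.235 = 5350 m.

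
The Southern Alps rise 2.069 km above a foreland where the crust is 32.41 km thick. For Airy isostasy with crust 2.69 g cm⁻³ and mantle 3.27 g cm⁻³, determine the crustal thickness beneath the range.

44.1 km

Root depth r = h ρ_c / (ρ_m − ρ_c) = 2.069 km × 2.69 / 0.58 = 9.596 km.
Total thickness = T + h + r = 32.41 km + 2.069 km + 9.596 km = 44.1 km.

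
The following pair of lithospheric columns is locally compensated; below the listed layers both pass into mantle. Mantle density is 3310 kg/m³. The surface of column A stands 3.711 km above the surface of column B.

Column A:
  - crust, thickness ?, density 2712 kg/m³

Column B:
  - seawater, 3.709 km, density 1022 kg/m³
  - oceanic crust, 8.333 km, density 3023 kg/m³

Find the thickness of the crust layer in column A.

38.7 km

Take the compensation level at the base of the deeper column (depth z_c below the surface of column A) and equate Σ ρ_i t_i down to z_c; mantle fills any gap and the z_c terms cancel.
Column A: x×2712 + (z_c − 0 − x)×3310
Column B: 3.711×0 + 3.709×1022 + 8.333×3023 + (z_c − 3.711 − 12.042)×3310
The z_c×3310 term appears on both sides and cancels. Collect the known terms of each column as K = Σ(ρt)_known − 3310 × (depth of known layers): K_A = 0 − 3310×0 = 0; K_B = 28981.257 − 3310×(3.711 + 12.042) = −23161.173.
Balance: K_A − x×(3310 − 2712) = K_B, so x = (K_A − K_B)/(3310 − 2712) = 23161.2/598 = 38.7 km.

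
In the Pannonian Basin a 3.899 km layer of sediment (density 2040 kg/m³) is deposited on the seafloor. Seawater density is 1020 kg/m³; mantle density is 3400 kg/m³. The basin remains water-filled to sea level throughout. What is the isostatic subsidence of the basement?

Submarine loading: the sediment displaces seawater, and the subsidence is in turn flooded, so s (ρ_m − ρ_w) = t (ρ_sed − ρ_w).
s = 3.899 km × (2040 − 1020) / (3400 − 1020) = 1.67 km.

1.67 km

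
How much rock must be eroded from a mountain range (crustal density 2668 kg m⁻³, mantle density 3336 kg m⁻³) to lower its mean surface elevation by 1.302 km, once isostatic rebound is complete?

Net drop Δ = e − u = e − e ρ_c/ρ_m = e (ρ_m − ρ_c)/ρ_m.
e = Δ ρ_m/(ρ_m − ρ_c) = 1.302 km × 3336/668 = 6.5 km.

6.5 km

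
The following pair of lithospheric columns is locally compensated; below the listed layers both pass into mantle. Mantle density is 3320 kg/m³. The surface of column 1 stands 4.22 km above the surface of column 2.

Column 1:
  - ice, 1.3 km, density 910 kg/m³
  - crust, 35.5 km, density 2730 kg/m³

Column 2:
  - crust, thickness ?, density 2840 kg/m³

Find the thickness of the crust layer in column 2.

21 km

Take the compensation level at the base of the deeper column (depth z_c below the surface of column 1) and equate Σ ρ_i t_i down to z_c; mantle fills any gap and the z_c terms cancel.
Column 1: 1.3×910 + 35.5×2730 + (z_c − 36.8)×3320
Column 2: 4.22×0 + x×2840 + (z_c − 4.22 − 0 − x)×3320
The z_c×3320 term appears on both sides and cancels. Collect the known terms of each column as K = Σ(ρt)_known − 3320 × (depth of known layers): K_1 = 98098 − 3320×36.8 = −24078; K_2 = 0 − 3320×(4.22 + 0) = −14010.4.
Balance: K_1 = K_2 − x×(3320 − 2840), so x = (K_2 − K_1)/(3320 − 2840) = 10067.6/480 = 21 km.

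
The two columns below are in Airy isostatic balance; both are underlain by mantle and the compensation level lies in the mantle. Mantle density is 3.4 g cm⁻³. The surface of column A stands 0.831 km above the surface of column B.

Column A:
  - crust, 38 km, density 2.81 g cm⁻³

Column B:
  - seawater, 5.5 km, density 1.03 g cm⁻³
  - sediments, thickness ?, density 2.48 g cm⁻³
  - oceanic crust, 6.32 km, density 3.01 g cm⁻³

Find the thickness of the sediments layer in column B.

4.45 km

Take the compensation level at the base of the deeper column (depth z_c below the surface of column A) and equate Σ ρ_i t_i down to z_c; mantle fills any gap and the z_c terms cancel.
Column A: 38×2.81 + (z_c − 38)×3.4
Column B: 0.831×0 + 5.5×1.03 + x×2.48 + 6.32×3.01 + (z_c − 0.831 − 11.82 − x)×3.4
The z_c×3.4 term appears on both sides and cancels. Collect the known terms of each column as K = Σ(ρt)_known − 3.4 × (depth of known layers): K_A = 106.78 − 3.4×38 = −22.42; K_B = 24.6882 − 3.4×(0.831 + 11.82) = −18.3252.
Balance: K_A = K_B − x×(3.4 − 2.48), so x = (K_B − K_A)/(3.4 − 2.48) = 4.0948/0.92 = 4.45 km.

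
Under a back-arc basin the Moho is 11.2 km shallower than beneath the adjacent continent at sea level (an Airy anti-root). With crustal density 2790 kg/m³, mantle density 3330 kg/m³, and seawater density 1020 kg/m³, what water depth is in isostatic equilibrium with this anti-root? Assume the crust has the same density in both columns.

Replacing a thickness d of crust by seawater at the top must be balanced by replacing crust with mantle at the base: d (ρ_c − ρ_w) = a (ρ_m − ρ_c).
d = a (ρ_m − ρ_c)/(ρ_c − ρ_w) = 11.2 km × 540/1770 = 3.42 km.

3.42 km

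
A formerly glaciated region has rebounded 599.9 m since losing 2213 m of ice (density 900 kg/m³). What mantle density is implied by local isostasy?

ρ_m = ρ_ice t / u = 900 × 2213 m/599.9 m = 3320 kg/m³.

3320 kg/m³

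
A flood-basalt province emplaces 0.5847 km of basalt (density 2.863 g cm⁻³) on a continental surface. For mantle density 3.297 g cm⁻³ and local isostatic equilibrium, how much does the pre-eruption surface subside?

0.508 km

Subaerial loading: s = t ρ_load / ρ_m.
s = 0.5847 km × 2.863/3.297 = 0.508 km.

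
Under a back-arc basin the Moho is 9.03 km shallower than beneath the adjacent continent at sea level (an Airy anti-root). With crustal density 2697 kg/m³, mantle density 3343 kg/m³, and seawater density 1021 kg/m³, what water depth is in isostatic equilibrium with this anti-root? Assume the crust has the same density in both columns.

Replacing a thickness d of crust by seawater at the top must be balanced by replacing crust with mantle at the base: d (ρ_c − ρ_w) = a (ρ_m − ρ_c).
d = a (ρ_m − ρ_c)/(ρ_c − ρ_w) = 9.03 km × 646/1676 = 3.48 km.

3.48 km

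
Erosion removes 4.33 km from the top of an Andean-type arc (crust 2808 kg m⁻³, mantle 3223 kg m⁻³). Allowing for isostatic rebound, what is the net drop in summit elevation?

Rebound u = e ρ_c/ρ_m = 4.33 km × 2808/3223 = 3.772 km.
Net surface drop = e − u = 4.33 km − 3.772 km = e (ρ_m − ρ_c)/ρ_m = 0.558 km.

0.558 km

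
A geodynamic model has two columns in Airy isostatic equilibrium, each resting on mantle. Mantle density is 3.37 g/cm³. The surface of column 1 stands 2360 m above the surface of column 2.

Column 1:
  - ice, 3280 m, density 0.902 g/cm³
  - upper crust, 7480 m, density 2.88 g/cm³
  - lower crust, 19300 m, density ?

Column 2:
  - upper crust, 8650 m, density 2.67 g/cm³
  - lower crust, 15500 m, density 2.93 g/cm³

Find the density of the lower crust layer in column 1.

Take the compensation level at the base of the deeper column (depth z_c below the surface of column 1) and equate Σ ρ_i t_i down to z_c; mantle fills any gap and the z_c terms cancel.
Column 1: 3280×0.902 + 7480×2.88 + 19300×ρ + (z_c − 30060)×3.37
Column 2: 2360×0 + 8650×2.67 + 15500×2.93 + (z_c − 2360 − 24150)×3.37
The z_c×3.37 term appears on both sides and cancels. Collect the known terms of each column as K = Σ(ρt)_known − 3.37 × (depth of known layers): K_1 = 24500.96 − 3.37×30060 = −76801.24; K_2 = 68510.5 − 3.37×(2360 + 24150) = −20828.2.
Balance: K_1 + 19300×ρ = K_2, so ρ = (K_2 − K_1)/19300 = 55973/19300 = 2.9 g/cm³.

2.9 g/cm³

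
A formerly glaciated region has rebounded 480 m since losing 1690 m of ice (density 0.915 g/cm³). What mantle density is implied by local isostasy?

ρ_m = ρ_ice t / u = 0.915 × 1690 m/480 m = 3.22 g/cm³.

3.22 g/cm³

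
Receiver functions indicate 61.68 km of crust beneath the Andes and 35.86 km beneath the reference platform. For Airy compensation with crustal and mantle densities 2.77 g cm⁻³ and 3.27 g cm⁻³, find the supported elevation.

Excess crust Δ = 61.68 km − 35.86 km = 25.82 km, split between elevation h and root r with h + r = Δ.
Airy balance ρ_c h = (ρ_m − ρ_c) r gives r = h ρ_c/(ρ_m − ρ_c), so h (1 + ρ_c/(ρ_m − ρ_c)) = Δ, i.e. h = Δ (ρ_m − ρ_c)/ρ_m.
h = 25.82 km × 0.5/3.27 = 3.95 km.

3.95 km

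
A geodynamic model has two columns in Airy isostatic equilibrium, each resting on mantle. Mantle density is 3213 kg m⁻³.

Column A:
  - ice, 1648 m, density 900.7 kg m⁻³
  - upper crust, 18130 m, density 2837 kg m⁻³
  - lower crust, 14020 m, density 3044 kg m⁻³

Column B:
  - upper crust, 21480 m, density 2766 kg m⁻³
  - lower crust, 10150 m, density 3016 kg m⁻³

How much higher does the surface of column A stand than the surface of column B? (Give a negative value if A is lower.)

434 m

For any compensation level in the mantle, the mantle terms cancel and isostasy reduces to e = (Σt_A − Σt_B) − (Σ(ρt)_A − Σ(ρt)_B) / ρ_m.
Σt_A = 33798 m; Σt_B = 31630 m; Σ(ρt)_A = 95596043.6; Σ(ρt)_B = 90026080 (in m·kg m⁻³).
e = (33798 − 31630) − (95596043.6 − 90026080) / 3213 = 434 m.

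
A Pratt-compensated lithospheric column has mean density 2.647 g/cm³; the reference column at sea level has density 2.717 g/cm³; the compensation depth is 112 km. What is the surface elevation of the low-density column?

2.96 km

ρ_ref D = ρ (D + h) → h = D (ρ_ref − ρ)/ρ.
h = 112 km × (2.717 − 2.647)/2.647 = 2.96 km.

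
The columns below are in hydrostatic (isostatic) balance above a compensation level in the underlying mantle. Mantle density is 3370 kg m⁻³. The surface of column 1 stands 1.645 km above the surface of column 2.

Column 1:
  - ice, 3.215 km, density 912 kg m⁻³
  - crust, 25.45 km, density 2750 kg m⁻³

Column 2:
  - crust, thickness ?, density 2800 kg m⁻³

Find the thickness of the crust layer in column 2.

31.8 km

Take the compensation level at the base of the deeper column (depth z_c below the surface of column 1) and equate Σ ρ_i t_i down to z_c; mantle fills any gap and the z_c terms cancel.
Column 1: 3.215×912 + 25.45×2750 + (z_c − 28.665)×3370
Column 2: 1.645×0 + x×2800 + (z_c − 1.645 − 0 − x)×3370
The z_c×3370 term appears on both sides and cancels. Collect the known terms of each column as K = Σ(ρt)_known − 3370 × (depth of known layers): K_1 = 72919.58 − 3370×28.665 = −23681.47; K_2 = 0 − 3370×(1.645 + 0) = −5543.65.
Balance: K_1 = K_2 − x×(3370 − 2800), so x = (K_2 − K_1)/(3370 − 2800) = 18137.8/570 = 31.8 km.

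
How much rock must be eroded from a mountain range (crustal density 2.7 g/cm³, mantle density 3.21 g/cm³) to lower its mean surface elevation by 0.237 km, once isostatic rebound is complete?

Net drop Δ = e − u = e − e ρ_c/ρ_m = e (ρ_m − ρ_c)/ρ_m.
e = Δ ρ_m/(ρ_m − ρ_c) = 0.237 km × 3.21/0.51 = 1.49 km.

1.49 km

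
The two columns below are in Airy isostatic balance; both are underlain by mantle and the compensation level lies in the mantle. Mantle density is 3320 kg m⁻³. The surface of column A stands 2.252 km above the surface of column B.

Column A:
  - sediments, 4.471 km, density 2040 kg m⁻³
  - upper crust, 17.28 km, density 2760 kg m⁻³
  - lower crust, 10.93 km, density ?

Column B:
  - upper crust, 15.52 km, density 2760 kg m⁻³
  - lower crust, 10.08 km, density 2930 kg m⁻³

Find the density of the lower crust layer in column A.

Take the compensation level at the base of the deeper column (depth z_c below the surface of column A) and equate Σ ρ_i t_i down to z_c; mantle fills any gap and the z_c terms cancel.
Column A: 4.471×2040 + 17.28×2760 + 10.93×ρ + (z_c − 32.681)×3320
Column B: 2.252×0 + 15.52×2760 + 10.08×2930 + (z_c − 2.252 − 25.6)×3320
The z_c×3320 term appears on both sides and cancels. Collect the known terms of each column as K = Σ(ρt)_known − 3320 × (depth of known layers): K_A = 56813.64 − 3320×32.681 = −51687.28; K_B = 72369.6 − 3320×(2.252 + 25.6) = −20099.04.
Balance: K_A + 10.93×ρ = K_B, so ρ = (K_B − K_A)/10.93 = 31588.2/10.93 = 2890 kg m⁻³.

2890 kg m⁻³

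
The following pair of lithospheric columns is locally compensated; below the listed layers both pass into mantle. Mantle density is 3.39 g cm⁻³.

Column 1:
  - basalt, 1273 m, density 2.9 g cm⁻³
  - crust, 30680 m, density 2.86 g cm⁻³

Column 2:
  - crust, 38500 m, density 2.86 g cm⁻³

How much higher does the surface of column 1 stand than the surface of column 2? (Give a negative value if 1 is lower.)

−1040 m

For any compensation level in the mantle, the mantle terms cancel and isostasy reduces to e = (Σt_1 − Σt_2) − (Σ(ρt)_1 − Σ(ρt)_2) / ρ_m.
Σt_1 = 31953 m; Σt_2 = 38500 m; Σ(ρt)_1 = 91436.5; Σ(ρt)_2 = 110110 (in m·g cm⁻³).
e = (31953 − 38500) − (91436.5 − 110110) / 3.39 = −1040 m.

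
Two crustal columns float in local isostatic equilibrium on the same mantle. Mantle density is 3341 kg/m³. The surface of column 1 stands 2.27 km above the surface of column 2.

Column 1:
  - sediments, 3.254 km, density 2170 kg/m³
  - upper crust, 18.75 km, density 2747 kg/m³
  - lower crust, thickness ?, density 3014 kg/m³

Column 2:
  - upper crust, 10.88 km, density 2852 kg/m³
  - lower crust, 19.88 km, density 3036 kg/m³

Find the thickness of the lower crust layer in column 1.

12.3 km

Take the compensation level at the base of the deeper column (depth z_c below the surface of column 1) and equate Σ ρ_i t_i down to z_c; mantle fills any gap and the z_c terms cancel.
Column 1: 3.254×2170 + 18.75×2747 + x×3014 + (z_c − 22.004 − x)×3341
Column 2: 2.27×0 + 10.88×2852 + 19.88×3036 + (z_c − 2.27 − 30.76)×3341
The z_c×3341 term appears on both sides and cancels. Collect the known terms of each column as K = Σ(ρt)_known − 3341 × (depth of known layers): K_1 = 58567.43 − 3341×22.004 = −14947.934; K_2 = 91385.44 − 3341×(2.27 + 30.76) = −18967.79.
Balance: K_1 − x×(3341 − 3014) = K_2, so x = (K_1 − K_2)/(3341 − 3014) = 4019.86/327 = 12.3 km.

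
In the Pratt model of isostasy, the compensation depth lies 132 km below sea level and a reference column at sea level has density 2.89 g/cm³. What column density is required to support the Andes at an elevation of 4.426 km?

Pratt balance: ρ_ref D = ρ (D + h).
ρ = ρ_ref D/(D + h) = 2.89 × 132 km/(132 km + 4.426 km) = 2.8 g/cm³.

2.8 g/cm³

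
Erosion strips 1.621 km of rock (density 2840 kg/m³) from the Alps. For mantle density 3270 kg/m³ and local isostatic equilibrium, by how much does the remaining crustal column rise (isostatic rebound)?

Unloading: uplift u = e ρ_c/ρ_m = 1.621 km × 2840/3270 = 1.41 km.

1.41 km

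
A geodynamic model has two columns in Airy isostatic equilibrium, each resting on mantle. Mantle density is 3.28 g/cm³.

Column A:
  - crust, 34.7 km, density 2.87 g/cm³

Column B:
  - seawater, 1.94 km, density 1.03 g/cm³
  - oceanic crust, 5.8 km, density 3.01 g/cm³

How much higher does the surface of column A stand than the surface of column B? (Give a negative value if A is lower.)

2.53 km

For any compensation level in the mantle, the mantle terms cancel and isostasy reduces to e = (Σt_A − Σt_B) − (Σ(ρt)_A − Σ(ρt)_B) / ρ_m.
Σt_A = 34.7 km; Σt_B = 7.74 km; Σ(ρt)_A = 99.589; Σ(ρt)_B = 19.4562 (in km·g/cm³).
e = (34.7 − 7.74) − (99.589 − 19.4562) / 3.28 = 2.53 km.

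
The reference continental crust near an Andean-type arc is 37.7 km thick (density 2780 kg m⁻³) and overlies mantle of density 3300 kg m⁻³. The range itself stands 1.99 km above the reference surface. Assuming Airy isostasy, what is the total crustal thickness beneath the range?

50.3 km

Root depth r = h ρ_c / (ρ_m − ρ_c) = 1.99 km × 2780 / 520 = 10.64 km.
Total thickness = T + h + r = 37.7 km + 1.99 km + 10.64 km = 50.3 km.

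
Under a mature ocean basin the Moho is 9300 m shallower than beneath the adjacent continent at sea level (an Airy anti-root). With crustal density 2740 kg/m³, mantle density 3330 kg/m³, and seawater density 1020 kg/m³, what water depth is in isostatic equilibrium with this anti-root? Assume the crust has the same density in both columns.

3190 m

Replacing a thickness d of crust by seawater at the top must be balanced by replacing crust with mantle at the base: d (ρ_c − ρ_w) = a (ρ_m − ρ_c).
d = a (ρ_m − ρ_c)/(ρ_c − ρ_w) = 9300 m × 590/1720 = 3190 m.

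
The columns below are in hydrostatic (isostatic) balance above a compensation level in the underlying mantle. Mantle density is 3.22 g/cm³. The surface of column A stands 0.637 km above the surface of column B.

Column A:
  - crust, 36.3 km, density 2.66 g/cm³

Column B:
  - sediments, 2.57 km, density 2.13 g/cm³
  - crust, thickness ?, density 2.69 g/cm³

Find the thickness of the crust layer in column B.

Take the compensation level at the base of the deeper column (depth z_c below the surface of column A) and equate Σ ρ_i t_i down to z_c; mantle fills any gap and the z_c terms cancel.
Column A: 36.3×2.66 + (z_c − 36.3)×3.22
Column B: 0.637×0 + 2.57×2.13 + x×2.69 + (z_c − 0.637 − 2.57 − x)×3.22
The z_c×3.22 term appears on both sides and cancels. Collect the known terms of each column as K = Σ(ρt)_known − 3.22 × (depth of known layers): K_A = 96.558 − 3.22×36.3 = −20.328; K_B = 5.4741 − 3.22×(0.637 + 2.57) = −4.85244.
Balance: K_A = K_B − x×(3.22 − 2.69), so x = (K_B − K_A)/(3.22 − 2.69) = 15.4756/0.53 = 29.2 km.

29.2 km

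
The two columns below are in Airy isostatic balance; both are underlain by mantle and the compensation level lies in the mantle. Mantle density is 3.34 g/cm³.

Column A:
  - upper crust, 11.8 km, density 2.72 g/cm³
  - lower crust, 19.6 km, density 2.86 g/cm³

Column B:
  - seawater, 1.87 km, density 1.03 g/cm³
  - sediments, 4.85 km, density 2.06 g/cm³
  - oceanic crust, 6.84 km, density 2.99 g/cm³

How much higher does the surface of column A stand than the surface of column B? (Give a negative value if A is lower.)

1.14 km

For any compensation level in the mantle, the mantle terms cancel and isostasy reduces to e = (Σt_A − Σt_B) − (Σ(ρt)_A − Σ(ρt)_B) / ρ_m.
Σt_A = 31.4 km; Σt_B = 13.56 km; Σ(ρt)_A = 88.152; Σ(ρt)_B = 32.3687 (in km·g/cm³).
e = (31.4 − 13.56) − (88.152 − 32.3687) / 3.34 = 1.14 km.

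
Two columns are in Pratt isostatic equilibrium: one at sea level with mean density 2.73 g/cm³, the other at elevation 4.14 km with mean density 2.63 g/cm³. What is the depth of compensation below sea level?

109 km

ρ_ref D = ρ (D + h) → D (ρ_ref − ρ) = ρ h.
D = ρ h/(ρ_ref − ρ) = 2.63 × 4.14 km/(2.73 − 2.63) = 109 km.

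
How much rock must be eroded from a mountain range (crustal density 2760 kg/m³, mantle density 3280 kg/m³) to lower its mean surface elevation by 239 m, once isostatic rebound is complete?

1510 m

Net drop Δ = e − u = e − e ρ_c/ρ_m = e (ρ_m − ρ_c)/ρ_m.
e = Δ ρ_m/(ρ_m − ρ_c) = 239 m × 3280/520 = 1510 m.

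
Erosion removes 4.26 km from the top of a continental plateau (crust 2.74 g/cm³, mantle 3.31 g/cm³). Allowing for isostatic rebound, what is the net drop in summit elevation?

0.734 km

Rebound u = e ρ_c/ρ_m = 4.26 km × 2.74/3.31 = 3.526 km.
Net surface drop = e − u = 4.26 km − 3.526 km = e (ρ_m − ρ_c)/ρ_m = 0.734 km.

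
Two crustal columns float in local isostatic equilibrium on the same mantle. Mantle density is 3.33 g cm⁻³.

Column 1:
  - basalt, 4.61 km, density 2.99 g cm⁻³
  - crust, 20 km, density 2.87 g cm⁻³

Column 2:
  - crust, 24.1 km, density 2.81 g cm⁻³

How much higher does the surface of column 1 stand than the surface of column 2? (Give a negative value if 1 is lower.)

−0.53 km

For any compensation level in the mantle, the mantle terms cancel and isostasy reduces to e = (Σt_1 − Σt_2) − (Σ(ρt)_1 − Σ(ρt)_2) / ρ_m.
Σt_1 = 24.61 km; Σt_2 = 24.1 km; Σ(ρt)_1 = 71.1839; Σ(ρt)_2 = 67.721 (in km·g cm⁻³).
e = (24.61 − 24.1) − (71.1839 − 67.721) / 3.33 = −0.53 km.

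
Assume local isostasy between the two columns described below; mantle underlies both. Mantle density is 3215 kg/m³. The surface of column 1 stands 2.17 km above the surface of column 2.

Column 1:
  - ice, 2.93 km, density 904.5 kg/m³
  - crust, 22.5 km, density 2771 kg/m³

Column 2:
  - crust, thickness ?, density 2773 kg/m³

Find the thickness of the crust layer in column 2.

Take the compensation level at the base of the deeper column (depth z_c below the surface of column 1) and equate Σ ρ_i t_i down to z_c; mantle fills any gap and the z_c terms cancel.
Column 1: 2.93×904.5 + 22.5×2771 + (z_c − 25.43)×3215
Column 2: 2.17×0 + x×2773 + (z_c − 2.17 − 0 − x)×3215
The z_c×3215 term appears on both sides and cancels. Collect the known terms of each column as K = Σ(ρt)_known − 3215 × (depth of known layers): K_1 = 64997.685 − 3215×25.43 = −16759.765; K_2 = 0 − 3215×(2.17 + 0) = −6976.55.
Balance: K_1 = K_2 − x×(3215 − 2773), so x = (K_2 − K_1)/(3215 − 2773) = 9783.22/442 = 22.1 km.

22.1 km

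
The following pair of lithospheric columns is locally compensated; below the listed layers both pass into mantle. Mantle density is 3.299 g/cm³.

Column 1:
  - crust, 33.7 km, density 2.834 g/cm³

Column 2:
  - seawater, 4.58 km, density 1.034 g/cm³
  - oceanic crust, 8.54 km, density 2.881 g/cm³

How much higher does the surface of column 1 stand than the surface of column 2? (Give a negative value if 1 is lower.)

For any compensation level in the mantle, the mantle terms cancel and isostasy reduces to e = (Σt_1 − Σt_2) − (Σ(ρt)_1 − Σ(ρt)_2) / ρ_m.
Σt_1 = 33.7 km; Σt_2 = 13.12 km; Σ(ρt)_1 = 95.5058; Σ(ρt)_2 = 29.33946 (in km·g/cm³).
e = (33.7 − 13.12) − (95.5058 − 29.33946) / 3.299 = 0.524 km.

0.524 km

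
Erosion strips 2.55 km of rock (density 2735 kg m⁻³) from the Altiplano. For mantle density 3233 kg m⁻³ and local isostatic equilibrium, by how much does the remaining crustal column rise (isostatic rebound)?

2.16 km

Unloading: uplift u = e ρ_c/ρ_m = 2.55 km × 2735/3233 = 2.16 km.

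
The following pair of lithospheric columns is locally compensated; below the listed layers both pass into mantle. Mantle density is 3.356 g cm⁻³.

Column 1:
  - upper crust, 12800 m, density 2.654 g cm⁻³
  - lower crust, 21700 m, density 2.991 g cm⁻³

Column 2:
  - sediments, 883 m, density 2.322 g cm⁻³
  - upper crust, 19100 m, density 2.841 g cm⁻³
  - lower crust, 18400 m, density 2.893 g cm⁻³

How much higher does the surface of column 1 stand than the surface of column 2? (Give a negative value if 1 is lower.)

For any compensation level in the mantle, the mantle terms cancel and isostasy reduces to e = (Σt_1 − Σt_2) − (Σ(ρt)_1 − Σ(ρt)_2) / ρ_m.
Σt_1 = 34500 m; Σt_2 = 38383 m; Σ(ρt)_1 = 98875.9; Σ(ρt)_2 = 109544.626 (in m·g cm⁻³).
e = (34500 − 38383) − (98875.9 − 109544.626) / 3.356 = −704 m.

−704 m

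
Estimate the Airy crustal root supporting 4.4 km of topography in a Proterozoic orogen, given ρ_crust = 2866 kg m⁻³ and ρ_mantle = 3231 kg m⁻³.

In Airy isostatic equilibrium: the weight of the topography is balanced by the buoyancy of the root, ρ_c h = (ρ_m − ρ_c) r.
r = h · ρ_c / (ρ_m − ρ_c) = 4.4 km × 2866 / (3231 − 2866) = 34.5 km.

34.5 km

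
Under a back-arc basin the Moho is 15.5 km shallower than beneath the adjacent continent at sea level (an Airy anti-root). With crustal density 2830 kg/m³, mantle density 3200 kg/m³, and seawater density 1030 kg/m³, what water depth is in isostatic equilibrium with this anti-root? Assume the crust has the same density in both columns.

3.19 km

Replacing a thickness d of crust by seawater at the top must be balanced by replacing crust with mantle at the base: d (ρ_c − ρ_w) = a (ρ_m − ρ_c).
d = a (ρ_m − ρ_c)/(ρ_c − ρ_w) = 15.5 km × 370/1800 = 3.19 km.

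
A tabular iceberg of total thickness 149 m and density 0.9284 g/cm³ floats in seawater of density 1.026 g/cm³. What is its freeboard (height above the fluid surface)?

14.2 m

Floating equilibrium: submerged depth d = t ρ_obj/ρ_fluid = 149 m × 0.9284/1.026 = 134.8 m.
Freeboard = t − d = 149 m − 134.8 m = 14.2 m.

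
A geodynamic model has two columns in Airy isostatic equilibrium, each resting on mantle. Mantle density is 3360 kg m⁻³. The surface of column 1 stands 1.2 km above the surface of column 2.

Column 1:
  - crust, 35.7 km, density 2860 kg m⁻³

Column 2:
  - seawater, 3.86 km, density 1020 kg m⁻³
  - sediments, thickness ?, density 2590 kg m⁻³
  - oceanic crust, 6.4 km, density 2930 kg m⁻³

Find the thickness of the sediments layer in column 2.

Take the compensation level at the base of the deeper column (depth z_c below the surface of column 1) and equate Σ ρ_i t_i down to z_c; mantle fills any gap and the z_c terms cancel.
Column 1: 35.7×2860 + (z_c − 35.7)×3360
Column 2: 1.2×0 + 3.86×1020 + x×2590 + 6.4×2930 + (z_c − 1.2 − 10.26 − x)×3360
The z_c×3360 term appears on both sides and cancels. Collect the known terms of each column as K = Σ(ρt)_known − 3360 × (depth of known layers): K_1 = 102102 − 3360×35.7 = −17850; K_2 = 22689.2 − 3360×(1.2 + 10.26) = −15816.4.
Balance: K_1 = K_2 − x×(3360 − 2590), so x = (K_2 − K_1)/(3360 − 2590) = 2033.6/770 = 2.64 km.

2.64 km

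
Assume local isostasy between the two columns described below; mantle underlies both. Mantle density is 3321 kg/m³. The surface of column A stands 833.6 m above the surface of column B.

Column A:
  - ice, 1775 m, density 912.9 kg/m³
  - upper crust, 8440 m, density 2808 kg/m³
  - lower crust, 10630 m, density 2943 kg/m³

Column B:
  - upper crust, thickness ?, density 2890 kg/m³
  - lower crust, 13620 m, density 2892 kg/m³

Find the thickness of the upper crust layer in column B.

9310 m

Take the compensation level at the base of the deeper column (depth z_c below the surface of column A) and equate Σ ρ_i t_i down to z_c; mantle fills any gap and the z_c terms cancel.
Column A: 1775×912.9 + 8440×2808 + 10630×2943 + (z_c − 20845)×3321
Column B: 833.6×0 + x×2890 + 13620×2892 + (z_c − 833.6 − 13620 − x)×3321
The z_c×3321 term appears on both sides and cancels. Collect the known terms of each column as K = Σ(ρt)_known − 3321 × (depth of known layers): K_A = 56604007.5 − 3321×20845 = −12622237.5; K_B = 39389040 − 3321×(833.6 + 13620) = −8611365.6.
Balance: K_A = K_B − x×(3321 − 2890), so x = (K_B − K_A)/(3321 − 2890) = 4010870/431 = 9310 m.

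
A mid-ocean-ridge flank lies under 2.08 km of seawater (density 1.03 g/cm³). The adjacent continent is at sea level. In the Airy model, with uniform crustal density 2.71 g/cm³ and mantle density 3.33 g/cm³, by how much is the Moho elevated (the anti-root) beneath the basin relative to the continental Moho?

In Airy isostatic equilibrium: replacing crust with seawater at the top is compensated by replacing crust with mantle at the base: d (ρ_c − ρ_w) = a (ρ_m − ρ_c).
a = d (ρ_c − ρ_w)/(ρ_m − ρ_c) = 2.08 km × 1.68/0.62 = 5.64 km.

5.64 km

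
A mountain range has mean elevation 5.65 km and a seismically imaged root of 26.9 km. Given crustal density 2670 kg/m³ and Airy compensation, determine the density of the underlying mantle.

Airy balance: ρ_c h = (ρ_m − ρ_c) r → ρ_m = ρ_c (1 + h/r).
ρ_m = 2670 × (1 + 5.65 km/26.9 km) = 3230 kg/m³.

3230 kg/m³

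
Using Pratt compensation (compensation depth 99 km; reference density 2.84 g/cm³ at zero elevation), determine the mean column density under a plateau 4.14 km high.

2.73 g/cm³

Pratt balance: ρ_ref D = ρ (D + h).
ρ = ρ_ref D/(D + h) = 2.84 × 99 km/(99 km + 4.14 km) = 2.73 g/cm³.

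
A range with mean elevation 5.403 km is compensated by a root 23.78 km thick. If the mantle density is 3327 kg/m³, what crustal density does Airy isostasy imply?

ρ_c h = (ρ_m − ρ_c) r → ρ_c (h + r) = ρ_m r → ρ_c = ρ_m r / (h + r).
ρ_c = 3327 × 23.78 km / (5.403 km + 23.78 km) = 2710 kg/m³.

2710 kg/m³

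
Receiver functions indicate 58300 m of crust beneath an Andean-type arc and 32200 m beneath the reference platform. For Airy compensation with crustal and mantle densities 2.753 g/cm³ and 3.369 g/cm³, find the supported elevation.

4770 m

Excess crust Δ = 58300 m − 32200 m = 26100 m, split between elevation h and root r with h + r = Δ.
Airy balance ρ_c h = (ρ_m − ρ_c) r gives r = h ρ_c/(ρ_m − ρ_c), so h (1 + ρ_c/(ρ_m − ρ_c)) = Δ, i.e. h = Δ (ρ_m − ρ_c)/ρ_m.
h = 26100 m × 0.616/3.369 = 4770 m.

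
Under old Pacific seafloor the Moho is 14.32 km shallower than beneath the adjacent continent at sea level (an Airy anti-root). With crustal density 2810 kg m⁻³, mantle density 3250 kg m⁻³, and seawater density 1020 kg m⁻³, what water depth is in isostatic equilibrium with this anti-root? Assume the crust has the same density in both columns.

3.52 km

Replacing a thickness d of crust by seawater at the top must be balanced by replacing crust with mantle at the base: d (ρ_c − ρ_w) = a (ρ_m − ρ_c).
d = a (ρ_m − ρ_c)/(ρ_c − ρ_w) = 14.32 km × 440/1790 = 3.52 km.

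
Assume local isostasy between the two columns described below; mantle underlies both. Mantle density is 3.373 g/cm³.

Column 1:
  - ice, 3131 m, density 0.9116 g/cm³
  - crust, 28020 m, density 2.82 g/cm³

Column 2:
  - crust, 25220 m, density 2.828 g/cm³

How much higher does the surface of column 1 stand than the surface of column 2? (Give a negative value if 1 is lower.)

2800 m

For any compensation level in the mantle, the mantle terms cancel and isostasy reduces to e = (Σt_1 − Σt_2) − (Σ(ρt)_1 − Σ(ρt)_2) / ρ_m.
Σt_1 = 31151 m; Σt_2 = 25220 m; Σ(ρt)_1 = 81870.6196; Σ(ρt)_2 = 71322.16 (in m·g/cm³).
e = (31151 − 25220) − (81870.6196 − 71322.16) / 3.373 = 2800 m.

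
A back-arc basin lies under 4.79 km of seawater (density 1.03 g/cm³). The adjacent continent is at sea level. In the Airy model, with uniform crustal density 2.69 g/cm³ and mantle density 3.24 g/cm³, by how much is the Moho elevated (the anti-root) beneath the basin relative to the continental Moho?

Equating mass per unit area of the two columns: replacing crust with seawater at the top is compensated by replacing crust with mantle at the base: d (ρ_c − ρ_w) = a (ρ_m − ρ_c).
a = d (ρ_c − ρ_w)/(ρ_m − ρ_c) = 4.79 km × 1.66/0.55 = 14.5 km.

14.5 km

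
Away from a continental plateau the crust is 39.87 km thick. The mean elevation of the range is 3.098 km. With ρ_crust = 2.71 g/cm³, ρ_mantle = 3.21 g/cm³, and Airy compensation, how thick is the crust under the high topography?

Root depth r = h ρ_c / (ρ_m − ρ_c) = 3.098 km × 2.71 / 0.5 = 16.79 km.
Total thickness = T + h + r = 39.87 km + 3.098 km + 16.79 km = 59.8 km.

59.8 km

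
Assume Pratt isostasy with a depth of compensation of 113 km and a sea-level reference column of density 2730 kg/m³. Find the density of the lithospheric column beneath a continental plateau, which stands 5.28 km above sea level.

Pratt balance: ρ_ref D = ρ (D + h).
ρ = ρ_ref D/(D + h) = 2730 × 113 km/(113 km + 5.28 km) = 2610 kg/m³.

2610 kg/m³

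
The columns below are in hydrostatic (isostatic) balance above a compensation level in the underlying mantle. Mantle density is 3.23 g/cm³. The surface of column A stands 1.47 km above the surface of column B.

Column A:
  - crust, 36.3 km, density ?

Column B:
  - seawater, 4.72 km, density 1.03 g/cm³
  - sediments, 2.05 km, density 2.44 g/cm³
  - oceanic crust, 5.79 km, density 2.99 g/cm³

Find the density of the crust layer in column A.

2.73 g/cm³

Take the compensation level at the base of the deeper column (depth z_c below the surface of column A) and equate Σ ρ_i t_i down to z_c; mantle fills any gap and the z_c terms cancel.
Column A: 36.3×ρ + (z_c − 36.3)×3.23
Column B: 1.47×0 + 4.72×1.03 + 2.05×2.44 + 5.79×2.99 + (z_c − 1.47 − 12.56)×3.23
The z_c×3.23 term appears on both sides and cancels. Collect the known terms of each column as K = Σ(ρt)_known − 3.23 × (depth of known layers): K_A = 0 − 3.23×36.3 = −117.249; K_B = 27.1757 − 3.23×(1.47 + 12.56) = −18.1412.
Balance: K_A + 36.3×ρ = K_B, so ρ = (K_B − K_A)/36.3 = 99.1078/36.3 = 2.73 g/cm³.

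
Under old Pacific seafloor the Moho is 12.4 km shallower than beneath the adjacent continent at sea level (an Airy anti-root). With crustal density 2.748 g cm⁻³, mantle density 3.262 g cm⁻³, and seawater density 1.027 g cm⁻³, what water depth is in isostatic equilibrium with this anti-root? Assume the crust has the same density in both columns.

3.7 km

Replacing a thickness d of crust by seawater at the top must be balanced by replacing crust with mantle at the base: d (ρ_c − ρ_w) = a (ρ_m − ρ_c).
d = a (ρ_m − ρ_c)/(ρ_c − ρ_w) = 12.4 km × 0.514/1.721 = 3.7 km.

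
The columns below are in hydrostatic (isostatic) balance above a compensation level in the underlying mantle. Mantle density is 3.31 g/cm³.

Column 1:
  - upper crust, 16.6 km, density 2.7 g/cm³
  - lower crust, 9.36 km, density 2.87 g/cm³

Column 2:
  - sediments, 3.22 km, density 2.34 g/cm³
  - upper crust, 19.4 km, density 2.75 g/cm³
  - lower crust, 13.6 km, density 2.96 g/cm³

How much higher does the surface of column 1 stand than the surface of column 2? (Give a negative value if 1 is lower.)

−1.36 km

For any compensation level in the mantle, the mantle terms cancel and isostasy reduces to e = (Σt_1 − Σt_2) − (Σ(ρt)_1 − Σ(ρt)_2) / ρ_m.
Σt_1 = 25.96 km; Σt_2 = 36.22 km; Σ(ρt)_1 = 71.6832; Σ(ρt)_2 = 101.1408 (in km·g/cm³).
e = (25.96 − 36.22) − (71.6832 − 101.1408) / 3.31 = −1.36 km.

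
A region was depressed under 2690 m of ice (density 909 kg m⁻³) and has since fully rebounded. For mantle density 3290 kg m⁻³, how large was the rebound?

Removing the load lets mantle flow back in; uplift u satisfies ρ_ice t = ρ_m u.
u = t ρ_ice/ρ_m = 2690 m × 909/3290 = 743 m.

743 m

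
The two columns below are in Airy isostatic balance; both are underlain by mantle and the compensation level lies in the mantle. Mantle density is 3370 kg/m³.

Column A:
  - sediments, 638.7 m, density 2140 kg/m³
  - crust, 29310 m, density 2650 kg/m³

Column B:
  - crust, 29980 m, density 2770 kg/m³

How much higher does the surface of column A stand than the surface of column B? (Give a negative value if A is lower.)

1160 m

For any compensation level in the mantle, the mantle terms cancel and isostasy reduces to e = (Σt_A − Σt_B) − (Σ(ρt)_A − Σ(ρt)_B) / ρ_m.
Σt_A = 29948.7 m; Σt_B = 29980 m; Σ(ρt)_A = 79038318; Σ(ρt)_B = 83044600 (in m·kg/m³).
e = (29948.7 − 29980) − (79038318 − 83044600) / 3370 = 1160 m.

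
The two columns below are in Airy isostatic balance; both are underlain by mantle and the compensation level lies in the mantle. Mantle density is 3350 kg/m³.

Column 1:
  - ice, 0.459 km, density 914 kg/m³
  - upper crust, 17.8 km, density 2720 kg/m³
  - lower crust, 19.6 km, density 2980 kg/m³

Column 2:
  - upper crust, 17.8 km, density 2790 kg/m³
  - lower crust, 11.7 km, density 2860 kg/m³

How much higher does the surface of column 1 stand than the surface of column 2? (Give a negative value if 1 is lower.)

For any compensation level in the mantle, the mantle terms cancel and isostasy reduces to e = (Σt_1 − Σt_2) − (Σ(ρt)_1 − Σ(ρt)_2) / ρ_m.
Σt_1 = 37.859 km; Σt_2 = 29.5 km; Σ(ρt)_1 = 107243.526; Σ(ρt)_2 = 83124 (in km·kg/m³).
e = (37.859 − 29.5) − (107243.526 − 83124) / 3350 = 1.16 km.

1.16 km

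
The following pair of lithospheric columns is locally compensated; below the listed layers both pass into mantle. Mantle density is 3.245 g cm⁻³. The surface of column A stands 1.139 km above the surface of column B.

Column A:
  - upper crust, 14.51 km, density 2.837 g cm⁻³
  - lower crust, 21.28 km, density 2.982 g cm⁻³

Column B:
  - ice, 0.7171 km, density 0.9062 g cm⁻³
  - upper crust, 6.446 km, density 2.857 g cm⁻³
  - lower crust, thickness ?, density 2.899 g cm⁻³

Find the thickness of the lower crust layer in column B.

10.5 km

Take the compensation level at the base of the deeper column (depth z_c below the surface of column A) and equate Σ ρ_i t_i down to z_c; mantle fills any gap and the z_c terms cancel.
Column A: 14.51×2.837 + 21.28×2.982 + (z_c − 35.79)×3.245
Column B: 1.139×0 + 0.7171×0.9062 + 6.446×2.857 + x×2.899 + (z_c − 1.139 − 7.1631 − x)×3.245
The z_c×3.245 term appears on both sides and cancels. Collect the known terms of each column as K = Σ(ρt)_known − 3.245 × (depth of known layers): K_A = 104.62183 − 3.245×35.79 = −11.51672; K_B = 19.066058 − 3.245×(1.139 + 7.1631) = −7.87425648.
Balance: K_A = K_B − x×(3.245 − 2.899), so x = (K_B − K_A)/(3.245 − 2.899) = 3.64246/0.346 = 10.5 km.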